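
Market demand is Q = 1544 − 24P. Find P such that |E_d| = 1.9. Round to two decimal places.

Set −bP/(a − bP) = −1.9 ⇒ bP = 1.9(a − bP) ⇒ bP(1+1.9) = 1.9·a.
P = 1.9·1544/(24·2.9) ≈ 42.15.

42.15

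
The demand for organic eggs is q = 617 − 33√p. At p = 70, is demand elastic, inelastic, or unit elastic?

At p = 70, q = 340.9022.
dq/dp = −33/(2√p) = −33/(2·8.3666).
Point elasticity E = (dq/dp)·(p/q) = -1.9721 × 70/340.9022 ≈ -0.405.
|E| ≈ 0.405 < 1, so demand is inelastic.

inelastic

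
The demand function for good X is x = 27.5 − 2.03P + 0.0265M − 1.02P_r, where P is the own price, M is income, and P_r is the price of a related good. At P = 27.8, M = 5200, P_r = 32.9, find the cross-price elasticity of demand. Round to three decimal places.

-0.446

First evaluate x: 27.5 − 2.03(27.8) + 0.0265(5200) − 1.02(32.9) = 27.5 − 56.434 + 137.8 − 33.558 = 75.308.
∂x/∂P_r = −1.02, so E_xy = -1.02·(32.9/75.308) ≈ -0.446.
E_xy < 0: the goods are complements.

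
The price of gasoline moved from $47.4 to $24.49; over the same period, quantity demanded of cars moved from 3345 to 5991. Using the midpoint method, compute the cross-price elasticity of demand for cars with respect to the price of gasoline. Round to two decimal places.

%ΔQ_x = (5991 − 3345)/[(3345+5991)/2] = 2646/4668 ≈ 0.5668.
%ΔP_y = (24.49 − 47.4)/[(47.4+24.49)/2] ≈ -0.6374.
E_xy = 0.5668/-0.6374 ≈ -0.89.
E_xy < 0, so cars and gasoline are complements.

-0.89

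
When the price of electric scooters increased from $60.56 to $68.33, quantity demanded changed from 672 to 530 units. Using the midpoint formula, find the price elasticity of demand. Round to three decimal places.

%ΔQ = (530 − 672)/[(672 + 530)/2] = -142/601 ≈ -0.2363.
%Δp = (68.33 − 60.56)/[(60.56 + 68.33)/2] = 7.77/64.445 ≈ 0.1206.
Arc elasticity E = %ΔQ/%Δp ≈ -0.2363/0.1206 ≈ -1.960.
|E| > 1: demand is elastic over this range.

-1.960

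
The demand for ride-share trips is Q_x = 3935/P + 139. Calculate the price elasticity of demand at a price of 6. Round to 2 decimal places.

-0.83

At P = 6, Q_x = 794.8333.
dQ_x/dP = −3935/P² = −109.3056.
Point elasticity E = (dQ_x/dP)·(P/Q_x) = -109.3056 × 6/794.8333 ≈ -0.83.
|E| < 1, so demand is inelastic at this price.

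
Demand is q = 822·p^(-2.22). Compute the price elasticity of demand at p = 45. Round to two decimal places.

For a Cobb–Douglas (constant-elasticity) form q = A·p^α·…, the elasticity with respect to p equals the exponent α at every point.
Here the exponent on p is -2.22, so the price elasticity of demand is -2.22.

-2.22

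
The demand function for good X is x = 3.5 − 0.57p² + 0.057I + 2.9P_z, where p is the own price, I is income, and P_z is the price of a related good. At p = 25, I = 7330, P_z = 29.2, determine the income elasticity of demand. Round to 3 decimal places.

2.790

x = 3.5 − 0.57(25)² + 0.057(7330) + 2.9(29.2) = 3.5 − 356.25 + 417.81 + 84.68 = 149.74.
∂x/∂I = +0.057, so E_I = 0.057·(7330/149.74) ≈ 2.790.
E_I > 1: normal good (luxury).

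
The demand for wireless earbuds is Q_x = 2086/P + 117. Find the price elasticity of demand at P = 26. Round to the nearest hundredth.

At P = 26, Q_x = 197.2308.
dQ_x/dP = −2086/P² = −3.0858.
Point elasticity E = (dQ_x/dP)·(P/Q_x) = -3.0858 × 26/197.2308 ≈ -0.41.
|E| < 1, so demand is inelastic at this price.

-0.41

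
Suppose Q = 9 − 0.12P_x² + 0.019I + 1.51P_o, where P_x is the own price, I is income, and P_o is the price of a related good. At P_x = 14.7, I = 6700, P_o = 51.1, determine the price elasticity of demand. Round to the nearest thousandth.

Q = 9 − 0.12(14.7)² + 0.019(6700) + 1.51(51.1) = 9 − 25.9308 + 127.3 + 77.161 = 187.5302.
∂Q/∂P_x = −2·0.12·P_x = -3.528, so E_p = -3.528·(14.7/187.5302) ≈ -0.277.
|E_p| < 1: demand is inelastic.

-0.277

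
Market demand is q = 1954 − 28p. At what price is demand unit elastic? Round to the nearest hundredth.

For linear demand q = a − bp, E = −bp/(a − bp). |E| = 1 ⇒ bp = a − bp ⇒ p = a/(2b).
p = 1954/(2·28) ≈ 34.89.

34.89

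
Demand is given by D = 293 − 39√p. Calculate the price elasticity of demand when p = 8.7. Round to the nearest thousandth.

-0.323

At p = 8.7, D = 177.9665.
dD/dp = −39/(2√p) = −39/(2·2.9496).
Point elasticity E = (dD/dp)·(p/D) = -6.6111 × 8.7/177.9665 ≈ -0.323.
|E| < 1, so demand is inelastic at this price.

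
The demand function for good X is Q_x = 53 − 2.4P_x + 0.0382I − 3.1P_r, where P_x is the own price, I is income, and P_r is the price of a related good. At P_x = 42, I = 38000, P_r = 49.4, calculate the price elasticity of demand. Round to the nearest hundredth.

-0.08

First evaluate Q_x: 53 − 2.4(42) + 0.0382(38000) − 3.1(49.4) = 53 − 100.8 + 1451.6 − 153.14 = 1250.66.
∂Q_x/∂P_x = −2.4, so E_p = (−2.4)·(42/1250.66) ≈ -0.08.
|E_p| < 1: demand is inelastic.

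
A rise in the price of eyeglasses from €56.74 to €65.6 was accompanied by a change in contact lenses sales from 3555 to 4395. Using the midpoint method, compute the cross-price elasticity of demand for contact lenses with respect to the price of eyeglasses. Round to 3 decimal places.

1.459

%ΔQ_x = (4395 − 3555)/[(3555+4395)/2] = 840/3975 ≈ 0.2113.
%ΔP_y = (65.6 − 56.74)/[(56.74+65.6)/2] ≈ 0.1448.
E_xy = 0.2113/0.1448 ≈ 1.459.
E_xy > 0, so contact lenses and eyeglasses are substitutes.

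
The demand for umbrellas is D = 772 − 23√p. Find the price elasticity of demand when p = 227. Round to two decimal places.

-0.41

At p = 227, D = 425.4701.
dD/dp = −23/(2√p) = −23/(2·15.0665).
Point elasticity E = (dD/dp)·(p/D) = -0.7633 × 227/425.4701 ≈ -0.41.
|E| < 1, so demand is inelastic at this price.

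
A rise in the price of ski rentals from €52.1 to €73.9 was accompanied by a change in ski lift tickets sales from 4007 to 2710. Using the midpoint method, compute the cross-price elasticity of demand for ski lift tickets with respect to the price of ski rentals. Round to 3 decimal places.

%ΔQ_x = (2710 − 4007)/[(4007+2710)/2] = -1297/3358.5 ≈ -0.3862.
%ΔP_y = (73.9 − 52.1)/[(52.1+73.9)/2] ≈ 0.3460.
E_xy = -0.3862/0.3460 ≈ -1.116.
E_xy < 0, so ski lift tickets and ski rentals are complements.

-1.116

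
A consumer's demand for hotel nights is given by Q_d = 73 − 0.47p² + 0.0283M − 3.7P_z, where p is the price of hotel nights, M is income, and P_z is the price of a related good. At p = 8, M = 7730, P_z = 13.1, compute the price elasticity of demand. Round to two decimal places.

-0.28

Q_d = 73 − 0.47(8)² + 0.0283(7730) − 3.7(13.1) = 73 − 30.08 + 218.759 − 48.47 = 213.209.
∂Q_d/∂p = −2·0.47·p = -7.52, so E_p = -7.52·(8/213.209) ≈ -0.28.
|E_p| < 1: demand is inelastic.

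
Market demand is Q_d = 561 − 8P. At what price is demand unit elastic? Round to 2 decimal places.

35.06

For linear demand Q_d = a − bP, E = −bP/(a − bP). |E| = 1 ⇒ bP = a − bP ⇒ P = a/(2b).
P = 561/(2·8) ≈ 35.06.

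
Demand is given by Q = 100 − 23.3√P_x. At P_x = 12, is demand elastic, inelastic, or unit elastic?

At P_x = 12, Q = 19.2864.
dQ/dP_x = −23.3/(2√P_x) = −23.3/(2·3.4641).
Point elasticity E = (dQ/dP_x)·(P_x/Q) = -3.3631 × 12/19.2864 ≈ -2.092.
|E| ≈ 2.092 > 1, so demand is elastic.

elastic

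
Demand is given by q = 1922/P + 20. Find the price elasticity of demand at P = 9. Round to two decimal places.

At P = 9, q = 233.5556.
dq/dP = −1922/P² = −23.7284.
Point elasticity E = (dq/dP)·(P/q) = -23.7284 × 9/233.5556 ≈ -0.91.
|E| < 1, so demand is inelastic at this price.

-0.91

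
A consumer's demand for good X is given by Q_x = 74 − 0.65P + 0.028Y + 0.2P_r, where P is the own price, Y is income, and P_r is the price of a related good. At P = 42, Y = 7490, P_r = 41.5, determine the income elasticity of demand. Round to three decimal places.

0.792

Q_x = 74 − 0.65(42) + 0.028(7490) + 0.2(41.5) = 74 − 27.3 + 209.72 + 8.3 = 264.72.
∂Q_x/∂Y = +0.028, so E_I = 0.028·(7490/264.72) ≈ 0.792.
E_I ∈ (0,1): normal good (necessity).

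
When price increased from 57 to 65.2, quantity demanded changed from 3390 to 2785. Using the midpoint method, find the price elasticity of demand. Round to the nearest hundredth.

%ΔQ = (2785 − 3390)/[(3390 + 2785)/2] = -605/3087.5 ≈ -0.1960.
%ΔP = (65.2 − 57)/[(57 + 65.2)/2] = 8.2/61.1 ≈ 0.1342.
Arc elasticity E = %ΔQ/%ΔP ≈ -0.1960/0.1342 ≈ -1.46.
|E| > 1: demand is elastic over this range.

-1.46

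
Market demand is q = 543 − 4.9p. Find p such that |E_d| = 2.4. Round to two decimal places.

78.22

Set −bp/(a − bp) = −2.4 ⇒ bp = 2.4(a − bp) ⇒ bp(1+2.4) = 2.4·a.
p = 2.4·543/(4.9·3.4) ≈ 78.22.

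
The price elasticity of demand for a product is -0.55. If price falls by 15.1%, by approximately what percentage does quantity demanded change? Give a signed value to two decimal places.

8.31

%ΔQ ≈ E × %ΔP = (-0.55) × (-15.1%) ≈ 8.31%.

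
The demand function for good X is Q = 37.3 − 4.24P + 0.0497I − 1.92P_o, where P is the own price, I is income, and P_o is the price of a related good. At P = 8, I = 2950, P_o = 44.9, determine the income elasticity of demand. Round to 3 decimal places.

Substituting, Q = 37.3 − 4.24(8) + 0.0497(2950) − 1.92(44.9) = 37.3 − 33.92 + 146.615 − 86.208 = 63.787.
∂Q/∂I = +0.0497, so E_I = 0.0497·(2950/63.787) ≈ 2.299.
E_I > 1: normal good (luxury).

2.299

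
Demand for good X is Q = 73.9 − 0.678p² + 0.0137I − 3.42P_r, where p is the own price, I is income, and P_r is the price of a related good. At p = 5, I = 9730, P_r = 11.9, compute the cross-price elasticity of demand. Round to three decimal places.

-0.272

Evaluating quantity at (p, I, P_r) gives Q = 73.9 − 0.678(5)² + 0.0137(9730) − 3.42(11.9) = 73.9 − 16.95 + 133.301 − 40.698 = 149.553.
∂Q/∂P_r = −3.42, so E_xy = -3.42·(11.9/149.553) ≈ -0.272.
E_xy < 0: the goods are complements.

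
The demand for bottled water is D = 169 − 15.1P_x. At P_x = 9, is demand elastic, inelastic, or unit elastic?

At P_x = 9, D = 33.1.
dD/dP_x = −15.1.
Point elasticity E = (dD/dP_x)·(P_x/D) = -15.1 × 9/33.1 ≈ -4.106.
|E| ≈ 4.106 > 1, so demand is elastic.

elastic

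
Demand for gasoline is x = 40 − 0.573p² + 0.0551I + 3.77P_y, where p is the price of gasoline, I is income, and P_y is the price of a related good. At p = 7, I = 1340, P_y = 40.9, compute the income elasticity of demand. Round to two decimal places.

Substituting, x = 40 − 0.573(7)² + 0.0551(1340) + 3.77(40.9) = 40 − 28.077 + 73.834 + 154.193 = 239.95.
∂x/∂I = +0.0551, so E_I = 0.0551·(1340/239.95) ≈ 0.31.
E_I ∈ (0,1): normal good (necessity).

0.31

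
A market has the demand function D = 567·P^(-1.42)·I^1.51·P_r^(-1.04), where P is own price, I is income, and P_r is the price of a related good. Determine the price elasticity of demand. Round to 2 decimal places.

For a Cobb–Douglas (constant-elasticity) form D = A·P^α·…, the elasticity with respect to P equals the exponent α at every point.
Here the exponent on P is -1.42, so the price elasticity of demand is -1.42.

-1.42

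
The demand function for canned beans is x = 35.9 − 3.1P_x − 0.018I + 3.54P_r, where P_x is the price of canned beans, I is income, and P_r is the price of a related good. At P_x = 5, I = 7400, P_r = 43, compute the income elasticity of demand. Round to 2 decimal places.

x = 35.9 − 3.1(5) − 0.018(7400) + 3.54(43) = 35.9 − 15.5 − 133.2 + 152.22 = 39.42.
∂x/∂I = −0.018, so E_I = -0.018·(7400/39.42) ≈ -3.38.
E_I < 0: inferior good.

-3.38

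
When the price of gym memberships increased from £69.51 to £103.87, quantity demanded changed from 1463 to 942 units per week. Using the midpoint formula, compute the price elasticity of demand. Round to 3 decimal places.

%ΔQ = (942 − 1463)/[(1463 + 942)/2] = -521/1202.5 ≈ -0.4333.
%Δp = (103.87 − 69.51)/[(69.51 + 103.87)/2] = 34.36/86.69 ≈ 0.3964.
Arc elasticity E = %ΔQ/%Δp ≈ -0.4333/0.3964 ≈ -1.093.
|E| > 1: demand is elastic over this range.

-1.093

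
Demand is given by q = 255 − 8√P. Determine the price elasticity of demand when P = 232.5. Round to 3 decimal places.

At P = 232.5, q = 133.0164.
dq/dP = −8/(2√P) = −8/(2·15.248).
Point elasticity E = (dq/dP)·(P/q) = -0.2623 × 232.5/133.0164 ≈ -0.459.
|E| < 1, so demand is inelastic at this price.

-0.459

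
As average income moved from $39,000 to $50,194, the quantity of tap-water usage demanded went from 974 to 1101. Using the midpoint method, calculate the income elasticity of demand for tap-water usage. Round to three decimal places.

0.488

%ΔQ = (1101 − 974)/[(974+1101)/2] = 127/1037.5 ≈ 0.1224.
%ΔY = (50,194 − 39,000)/[(39,000+50,194)/2] = 11194/44597 ≈ 0.2510.
E_I = %ΔQ/%ΔY ≈ 0.488.
E_I ∈ (0,1): normal good (necessity).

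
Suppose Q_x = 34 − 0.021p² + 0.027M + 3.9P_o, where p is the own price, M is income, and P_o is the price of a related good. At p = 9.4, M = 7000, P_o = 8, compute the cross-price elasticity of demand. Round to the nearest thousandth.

0.124

Substituting, Q_x = 34 − 0.021(9.4)² + 0.027(7000) + 3.9(8) = 34 − 1.8556 + 189 + 31.2 = 252.3444.
∂Q_x/∂P_o = +3.9, so E_xy = 3.9·(8/252.3444) ≈ 0.124.
E_xy > 0: the goods are substitutes.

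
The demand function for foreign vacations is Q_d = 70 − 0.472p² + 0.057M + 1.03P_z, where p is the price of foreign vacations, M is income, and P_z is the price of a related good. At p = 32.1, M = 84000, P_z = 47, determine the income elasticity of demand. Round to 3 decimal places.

1.083

Evaluating quantity at (p, M, P_z) gives Q_d = 70 − 0.472(32.1)² + 0.057(84000) + 1.03(47) = 70 − 486.3535 + 4788 + 48.41 = 4420.0565.
∂Q_d/∂M = +0.057, so E_I = 0.057·(84000/4420.0565) ≈ 1.083.
E_I > 1: normal good (luxury).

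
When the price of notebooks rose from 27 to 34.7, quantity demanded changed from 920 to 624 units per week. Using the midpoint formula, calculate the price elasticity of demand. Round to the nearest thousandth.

%Δq = (624 − 920)/[(920 + 624)/2] = -296/772 ≈ -0.3834.
%ΔP = (34.7 − 27)/[(27 + 34.7)/2] = 7.7/30.85 ≈ 0.2496.
Arc elasticity E = %Δq/%ΔP ≈ -0.3834/0.2496 ≈ -1.536.
|E| > 1: demand is elastic over this range.

-1.536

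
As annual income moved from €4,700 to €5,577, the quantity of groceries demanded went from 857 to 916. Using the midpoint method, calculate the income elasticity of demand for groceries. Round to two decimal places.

%ΔQ = (916 − 857)/[(857+916)/2] = 59/886.5 ≈ 0.0666.
%ΔM = (5,577 − 4,700)/[(4,700+5,577)/2] = 877/5138.5 ≈ 0.1707.
E_I = %ΔQ/%ΔM ≈ 0.39.
E_I ∈ (0,1): normal good (necessity).

0.39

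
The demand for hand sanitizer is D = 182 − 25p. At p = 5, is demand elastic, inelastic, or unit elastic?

elastic

At p = 5, D = 57.
dD/dp = −25.
Point elasticity E = (dD/dp)·(p/D) = -25 × 5/57 ≈ -2.193.
|E| ≈ 2.193 > 1, so demand is elastic.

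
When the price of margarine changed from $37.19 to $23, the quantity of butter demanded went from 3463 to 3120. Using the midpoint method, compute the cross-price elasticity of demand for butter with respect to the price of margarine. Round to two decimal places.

0.22

%ΔQ_x = (3120 − 3463)/[(3463+3120)/2] = -343/3291.5 ≈ -0.1042.
%ΔP_y = (23 − 37.19)/[(37.19+23)/2] ≈ -0.4715.
E_xy = -0.1042/-0.4715 ≈ 0.22.
E_xy > 0, so butter and margarine are substitutes.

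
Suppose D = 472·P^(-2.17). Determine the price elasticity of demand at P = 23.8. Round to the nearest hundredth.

-2.17

For a Cobb–Douglas (constant-elasticity) form D = A·P^α·…, the elasticity with respect to P equals the exponent α at every point.
Here the exponent on P is -2.17, so the price elasticity of demand is -2.17.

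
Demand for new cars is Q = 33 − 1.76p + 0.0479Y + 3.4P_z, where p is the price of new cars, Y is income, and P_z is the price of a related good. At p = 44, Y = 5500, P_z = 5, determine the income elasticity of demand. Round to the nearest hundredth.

Evaluating quantity at (p, Y, P_z) gives Q = 33 − 1.76(44) + 0.0479(5500) + 3.4(5) = 33 − 77.44 + 263.45 + 17 = 236.01.
∂Q/∂Y = +0.0479, so E_I = 0.0479·(5500/236.01) ≈ 1.12.
E_I > 1: normal good (luxury).

1.12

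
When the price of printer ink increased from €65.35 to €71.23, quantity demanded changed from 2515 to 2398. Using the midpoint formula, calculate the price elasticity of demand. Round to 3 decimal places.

-0.553

%ΔQ = (2398 − 2515)/[(2515 + 2398)/2] = -117/2456.5 ≈ -0.0476.
%ΔP = (71.23 − 65.35)/[(65.35 + 71.23)/2] = 5.88/68.29 ≈ 0.0861.
Arc elasticity E = %ΔQ/%ΔP ≈ -0.0476/0.0861 ≈ -0.553.
|E| < 1: demand is inelastic over this range.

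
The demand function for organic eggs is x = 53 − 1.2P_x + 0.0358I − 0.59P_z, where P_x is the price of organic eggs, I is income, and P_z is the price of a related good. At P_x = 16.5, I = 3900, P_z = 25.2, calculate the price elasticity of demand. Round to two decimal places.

-0.13

x = 53 − 1.2(16.5) + 0.0358(3900) − 0.59(25.2) = 53 − 19.8 + 139.62 − 14.868 = 157.952.
∂x/∂P_x = −1.2, so E_p = (−1.2)·(16.5/157.952) ≈ -0.13.
|E_p| < 1: demand is inelastic.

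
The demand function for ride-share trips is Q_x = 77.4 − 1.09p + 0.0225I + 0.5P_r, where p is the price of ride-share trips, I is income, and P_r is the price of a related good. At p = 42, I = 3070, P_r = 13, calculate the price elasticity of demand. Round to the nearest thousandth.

Q_x = 77.4 − 1.09(42) + 0.0225(3070) + 0.5(13) = 77.4 − 45.78 + 69.075 + 6.5 = 107.195.
∂Q_x/∂p = −1.09, so E_p = (−1.09)·(42/107.195) ≈ -0.427.
|E_p| < 1: demand is inelastic.

-0.427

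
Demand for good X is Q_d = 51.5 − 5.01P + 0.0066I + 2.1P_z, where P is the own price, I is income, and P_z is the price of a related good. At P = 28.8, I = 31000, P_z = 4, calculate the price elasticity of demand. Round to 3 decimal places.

-1.200

Q_d = 51.5 − 5.01(28.8) + 0.0066(31000) + 2.1(4) = 51.5 − 144.288 + 204.6 + 8.4 = 120.212.
∂Q_d/∂P = −5.01, so E_p = (−5.01)·(28.8/120.212) ≈ -1.200.
|E_p| > 1: demand is elastic.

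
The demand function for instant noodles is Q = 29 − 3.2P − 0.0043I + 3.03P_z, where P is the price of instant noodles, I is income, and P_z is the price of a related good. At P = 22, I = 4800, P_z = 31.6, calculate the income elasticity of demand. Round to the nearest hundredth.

First evaluate Q: 29 − 3.2(22) − 0.0043(4800) + 3.03(31.6) = 29 − 70.4 − 20.64 + 95.748 = 33.708.
∂Q/∂I = −0.0043, so E_I = -0.0043·(4800/33.708) ≈ -0.61.
E_I < 0: inferior good.

-0.61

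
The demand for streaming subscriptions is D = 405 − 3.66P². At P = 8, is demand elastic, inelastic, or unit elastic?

At P = 8, D = 170.76.
dD/dP = −2·3.66·P = −58.56.
Point elasticity E = (dD/dP)·(P/D) = -58.56 × 8/170.76 ≈ -2.743.
|E| ≈ 2.743 > 1, so demand is elastic.

elastic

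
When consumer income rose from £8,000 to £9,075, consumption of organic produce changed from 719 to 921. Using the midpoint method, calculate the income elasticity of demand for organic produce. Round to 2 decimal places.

1.96

%ΔQ = (921 − 719)/[(719+921)/2] = 202/820 ≈ 0.2463.
%ΔI = (9,075 − 8,000)/[(8,000+9,075)/2] = 1075/8537.5 ≈ 0.1259.
E_I = %ΔQ/%ΔI ≈ 1.96.
E_I > 1: normal good (luxury).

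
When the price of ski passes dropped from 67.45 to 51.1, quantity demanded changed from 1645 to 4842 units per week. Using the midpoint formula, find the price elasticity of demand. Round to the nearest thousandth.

-3.573

%ΔQ = (4842 − 1645)/[(1645 + 4842)/2] = 3197/3243.5 ≈ 0.9857.
%ΔP = (51.1 − 67.45)/[(67.45 + 51.1)/2] = -16.35/59.275 ≈ -0.2758.
Arc elasticity E = %ΔQ/%ΔP ≈ 0.9857/-0.2758 ≈ -3.573.
|E| > 1: demand is elastic over this range.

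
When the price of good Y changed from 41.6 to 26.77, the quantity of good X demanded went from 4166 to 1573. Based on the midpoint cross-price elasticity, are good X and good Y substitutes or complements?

substitutes

%ΔQ_x = (1573 − 4166)/[(4166+1573)/2] = -2593/2869.5 ≈ -0.9036.
%ΔP_y = (26.77 − 41.6)/[(41.6+26.77)/2] ≈ -0.4338.
E_xy = -0.9036/-0.4338 ≈ 2.083.
E_xy > 0, so the goods are substitutes.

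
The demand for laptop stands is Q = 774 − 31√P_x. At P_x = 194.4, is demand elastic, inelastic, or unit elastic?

At P_x = 194.4, Q = 341.7751.
dQ/dP_x = −31/(2√P_x) = −31/(2·13.9427).
Point elasticity E = (dQ/dP_x)·(P_x/Q) = -1.1117 × 194.4/341.7751 ≈ -0.632.
|E| ≈ 0.632 < 1, so demand is inelastic.

inelastic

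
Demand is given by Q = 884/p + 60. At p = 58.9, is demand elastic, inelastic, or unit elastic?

inelastic

At p = 58.9, Q = 75.0085.
dQ/dp = −884/p² = −0.2548.
Point elasticity E = (dQ/dp)·(p/Q) = -0.2548 × 58.9/75.0085 ≈ -0.200.
|E| ≈ 0.200 < 1, so demand is inelastic.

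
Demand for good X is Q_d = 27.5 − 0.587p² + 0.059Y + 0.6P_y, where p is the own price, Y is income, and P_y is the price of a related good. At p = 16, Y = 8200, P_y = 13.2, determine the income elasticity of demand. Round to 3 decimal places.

Q_d = 27.5 − 0.587(16)² + 0.059(8200) + 0.6(13.2) = 27.5 − 150.272 + 483.8 + 7.92 = 368.948.
∂Q_d/∂Y = +0.059, so E_I = 0.059·(8200/368.948) ≈ 1.311.
E_I > 1: normal good (luxury).

1.311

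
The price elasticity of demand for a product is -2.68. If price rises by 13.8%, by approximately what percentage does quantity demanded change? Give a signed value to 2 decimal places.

-36.98

%ΔQ ≈ E × %ΔP = (-2.68) × (13.8%) ≈ -36.98%.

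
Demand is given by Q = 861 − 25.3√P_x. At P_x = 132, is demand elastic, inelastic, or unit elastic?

inelastic

At P_x = 132, Q = 570.3251.
dQ/dP_x = −25.3/(2√P_x) = −25.3/(2·11.4891).
Point elasticity E = (dQ/dP_x)·(P_x/Q) = -1.101 × 132/570.3251 ≈ -0.255.
|E| ≈ 0.255 < 1, so demand is inelastic.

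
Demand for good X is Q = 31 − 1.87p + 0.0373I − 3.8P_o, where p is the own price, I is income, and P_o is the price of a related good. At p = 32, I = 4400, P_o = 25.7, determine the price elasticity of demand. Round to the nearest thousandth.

-1.591

Evaluating quantity at (p, I, P_o) gives Q = 31 − 1.87(32) + 0.0373(4400) − 3.8(25.7) = 31 − 59.84 + 164.12 − 97.66 = 37.62.
∂Q/∂p = −1.87, so E_p = (−1.87)·(32/37.62) ≈ -1.591.
|E_p| > 1: demand is elastic.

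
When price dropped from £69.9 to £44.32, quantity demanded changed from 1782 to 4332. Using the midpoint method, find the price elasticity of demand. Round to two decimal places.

%Δq = (4332 − 1782)/[(1782 + 4332)/2] = 2550/3057 ≈ 0.8342.
%Δp = (44.32 − 69.9)/[(69.9 + 44.32)/2] = -25.58/57.11 ≈ -0.4479.
Arc elasticity E = %Δq/%Δp ≈ 0.8342/-0.4479 ≈ -1.86.
|E| > 1: demand is elastic over this range.

-1.86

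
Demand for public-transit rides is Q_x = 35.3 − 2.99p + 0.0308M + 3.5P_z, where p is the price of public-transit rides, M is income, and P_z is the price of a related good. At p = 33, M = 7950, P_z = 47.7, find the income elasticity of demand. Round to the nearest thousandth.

0.703

Evaluating quantity at (p, M, P_z) gives Q_x = 35.3 − 2.99(33) + 0.0308(7950) + 3.5(47.7) = 35.3 − 98.67 + 244.86 + 166.95 = 348.44.
∂Q_x/∂M = +0.0308, so E_I = 0.0308·(7950/348.44) ≈ 0.703.
E_I ∈ (0,1): normal good (necessity).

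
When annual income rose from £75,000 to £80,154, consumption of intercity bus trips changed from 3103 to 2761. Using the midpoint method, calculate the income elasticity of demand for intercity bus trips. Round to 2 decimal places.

%ΔQ = (2761 − 3103)/[(3103+2761)/2] = -342/2932 ≈ -0.1166.
%ΔM = (80,154 − 75,000)/[(75,000+80,154)/2] = 5154/77577 ≈ 0.0664.
E_I = %ΔQ/%ΔM ≈ -1.76.
E_I < 0: inferior good.

-1.76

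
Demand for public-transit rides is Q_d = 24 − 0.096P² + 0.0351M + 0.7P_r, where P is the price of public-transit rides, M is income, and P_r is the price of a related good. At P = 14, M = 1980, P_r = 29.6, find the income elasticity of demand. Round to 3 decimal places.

First evaluate Q_d: 24 − 0.096(14)² + 0.0351(1980) + 0.7(29.6) = 24 − 18.816 + 69.498 + 20.72 = 95.402.
∂Q_d/∂M = +0.0351, so E_I = 0.0351·(1980/95.402) ≈ 0.728.
E_I ∈ (0,1): normal good (necessity).

0.728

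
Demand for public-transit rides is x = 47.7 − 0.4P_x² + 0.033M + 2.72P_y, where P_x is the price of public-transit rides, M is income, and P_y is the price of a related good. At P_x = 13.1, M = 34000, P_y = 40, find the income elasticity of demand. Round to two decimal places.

Substituting, x = 47.7 − 0.4(13.1)² + 0.033(34000) + 2.72(40) = 47.7 − 68.644 + 1122 + 108.8 = 1209.856.
∂x/∂M = +0.033, so E_I = 0.033·(34000/1209.856) ≈ 0.93.
E_I ∈ (0,1): normal good (necessity).

0.93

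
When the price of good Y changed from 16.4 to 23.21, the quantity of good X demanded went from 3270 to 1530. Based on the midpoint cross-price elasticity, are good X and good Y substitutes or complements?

complements

%ΔQ_x = (1530 − 3270)/[(3270+1530)/2] = -1740/2400 ≈ -0.7250.
%ΔP_y = (23.21 − 16.4)/[(16.4+23.21)/2] ≈ 0.3439.
E_xy = -0.7250/0.3439 ≈ -2.108.
E_xy < 0, so the goods are complements.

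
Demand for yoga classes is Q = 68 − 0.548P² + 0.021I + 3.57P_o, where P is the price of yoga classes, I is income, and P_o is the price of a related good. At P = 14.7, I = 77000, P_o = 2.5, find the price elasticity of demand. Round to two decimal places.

At the given point, Q = 68 − 0.548(14.7)² + 0.021(77000) + 3.57(2.5) = 68 − 118.4173 + 1617 + 8.925 = 1575.5077.
∂Q/∂P = −2·0.548·P = -16.1112, so E_p = -16.1112·(14.7/1575.5077) ≈ -0.15.
|E_p| < 1: demand is inelastic.

-0.15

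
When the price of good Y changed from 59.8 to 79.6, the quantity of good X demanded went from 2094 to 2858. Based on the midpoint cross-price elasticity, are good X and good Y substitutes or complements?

%ΔQ_x = (2858 − 2094)/[(2094+2858)/2] = 764/2476 ≈ 0.3086.
%ΔP_y = (79.6 − 59.8)/[(59.8+79.6)/2] ≈ 0.2841.
E_xy = 0.3086/0.2841 ≈ 1.086.
E_xy > 0, so the goods are substitutes.

substitutes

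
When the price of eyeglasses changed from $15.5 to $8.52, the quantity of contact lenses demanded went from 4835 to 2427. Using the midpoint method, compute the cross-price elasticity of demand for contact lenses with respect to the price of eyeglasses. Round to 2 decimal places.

%ΔQ_x = (2427 − 4835)/[(4835+2427)/2] = -2408/3631 ≈ -0.6632.
%ΔP_y = (8.52 − 15.5)/[(15.5+8.52)/2] ≈ -0.5812.
E_xy = -0.6632/-0.5812 ≈ 1.14.
E_xy > 0, so contact lenses and eyeglasses are substitutes.

1.14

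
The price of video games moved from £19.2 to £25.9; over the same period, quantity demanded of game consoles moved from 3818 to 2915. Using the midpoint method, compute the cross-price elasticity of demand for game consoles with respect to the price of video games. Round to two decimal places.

-0.90

%ΔQ_x = (2915 − 3818)/[(3818+2915)/2] = -903/3366.5 ≈ -0.2682.
%ΔP_y = (25.9 − 19.2)/[(19.2+25.9)/2] ≈ 0.2971.
E_xy = -0.2682/0.2971 ≈ -0.90.
E_xy < 0, so game consoles and video games are complements.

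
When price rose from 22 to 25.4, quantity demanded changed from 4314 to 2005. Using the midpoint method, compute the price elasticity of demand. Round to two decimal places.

%Δq = (2005 − 4314)/[(4314 + 2005)/2] = -2309/3159.5 ≈ -0.7308.
%ΔP = (25.4 − 22)/[(22 + 25.4)/2] = 3.4/23.7 ≈ 0.1435.
Arc elasticity E = %Δq/%ΔP ≈ -0.7308/0.1435 ≈ -5.09.
|E| > 1: demand is elastic over this range.

-5.09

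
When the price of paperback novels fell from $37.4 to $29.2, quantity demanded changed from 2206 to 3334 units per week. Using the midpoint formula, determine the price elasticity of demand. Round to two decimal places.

-1.65

%Δq = (3334 − 2206)/[(2206 + 3334)/2] = 1128/2770 ≈ 0.4072.
%ΔP = (29.2 − 37.4)/[(37.4 + 29.2)/2] = -8.2/33.3 ≈ -0.2462.
Arc elasticity E = %Δq/%ΔP ≈ 0.4072/-0.2462 ≈ -1.65.
|E| > 1: demand is elastic over this range.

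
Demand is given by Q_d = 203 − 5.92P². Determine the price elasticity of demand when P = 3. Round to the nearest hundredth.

At P = 3, Q_d = 149.72.
dQ_d/dP = −2·5.92·P = −35.52.
Point elasticity E = (dQ_d/dP)·(P/Q_d) = -35.52 × 3/149.72 ≈ -0.71.
|E| < 1, so demand is inelastic at this price.

-0.71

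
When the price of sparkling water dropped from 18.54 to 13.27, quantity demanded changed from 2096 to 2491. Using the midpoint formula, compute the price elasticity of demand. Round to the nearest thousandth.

%ΔQ = (2491 − 2096)/[(2096 + 2491)/2] = 395/2293.5 ≈ 0.1722.
%ΔP = (13.27 − 18.54)/[(18.54 + 13.27)/2] = -5.27/15.905 ≈ -0.3313.
Arc elasticity E = %ΔQ/%ΔP ≈ 0.1722/-0.3313 ≈ -0.520.
|E| < 1: demand is inelastic over this range.

-0.520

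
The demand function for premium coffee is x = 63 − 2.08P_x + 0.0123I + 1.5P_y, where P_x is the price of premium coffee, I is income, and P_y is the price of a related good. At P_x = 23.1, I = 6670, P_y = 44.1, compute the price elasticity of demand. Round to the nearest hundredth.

x = 63 − 2.08(23.1) + 0.0123(6670) + 1.5(44.1) = 63 − 48.048 + 82.041 + 66.15 = 163.143.
∂x/∂P_x = −2.08, so E_p = (−2.08)·(23.1/163.143) ≈ -0.29.
|E_p| < 1: demand is inelastic.

-0.29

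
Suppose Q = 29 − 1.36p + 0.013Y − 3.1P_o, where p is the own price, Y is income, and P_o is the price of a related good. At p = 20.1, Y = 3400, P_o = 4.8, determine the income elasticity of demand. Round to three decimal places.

1.427

Q = 29 − 1.36(20.1) + 0.013(3400) − 3.1(4.8) = 29 − 27.336 + 44.2 − 14.88 = 30.984.
∂Q/∂Y = +0.013, so E_I = 0.013·(3400/30.984) ≈ 1.427.
E_I > 1: normal good (luxury).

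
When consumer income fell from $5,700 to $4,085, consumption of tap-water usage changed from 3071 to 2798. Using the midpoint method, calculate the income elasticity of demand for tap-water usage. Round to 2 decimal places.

%ΔQ = (2798 − 3071)/[(3071+2798)/2] = -273/2934.5 ≈ -0.0930.
%ΔY = (4,085 − 5,700)/[(5,700+4,085)/2] = -1615/4892.5 ≈ -0.3301.
E_I = %ΔQ/%ΔY ≈ 0.28.
E_I ∈ (0,1): normal good (necessity).

0.28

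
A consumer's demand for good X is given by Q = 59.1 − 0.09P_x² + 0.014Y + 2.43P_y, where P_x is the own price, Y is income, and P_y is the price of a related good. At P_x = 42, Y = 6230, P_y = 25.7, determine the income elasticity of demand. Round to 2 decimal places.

At the given point, Q = 59.1 − 0.09(42)² + 0.014(6230) + 2.43(25.7) = 59.1 − 158.76 + 87.22 + 62.451 = 50.011.
∂Q/∂Y = +0.014, so E_I = 0.014·(6230/50.011) ≈ 1.74.
E_I > 1: normal good (luxury).

1.74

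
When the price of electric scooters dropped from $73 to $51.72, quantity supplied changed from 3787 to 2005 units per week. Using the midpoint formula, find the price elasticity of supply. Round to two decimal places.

%ΔQ = (2005 − 3787)/[(3787 + 2005)/2] = -1782/2896 ≈ -0.6153.
%Δp = (51.72 − 73)/[(73 + 51.72)/2] = -21.28/62.36 ≈ -0.3412.
Arc elasticity E = %ΔQ/%Δp ≈ -0.6153/-0.3412 ≈ 1.80.
|E| > 1: supply is elastic over this range.

1.80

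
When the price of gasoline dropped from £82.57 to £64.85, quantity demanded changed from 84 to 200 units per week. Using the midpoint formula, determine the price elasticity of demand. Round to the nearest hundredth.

%Δq = (200 − 84)/[(84 + 200)/2] = 116/142 ≈ 0.8169.
%Δp = (64.85 − 82.57)/[(82.57 + 64.85)/2] = -17.72/73.71 ≈ -0.2404.
Arc elasticity E = %Δq/%Δp ≈ 0.8169/-0.2404 ≈ -3.40.
|E| > 1: demand is elastic over this range.

-3.40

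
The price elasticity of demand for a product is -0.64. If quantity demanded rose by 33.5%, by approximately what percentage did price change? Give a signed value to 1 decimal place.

%ΔQ ≈ E × %ΔP ⇒ %ΔP = %ΔQ / E = (33.5%)/(-0.64) ≈ -52.3%.

-52.3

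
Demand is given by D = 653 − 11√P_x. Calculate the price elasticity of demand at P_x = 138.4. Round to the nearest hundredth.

At P_x = 138.4, D = 523.5921.
dD/dP_x = −11/(2√P_x) = −11/(2·11.7644).
Point elasticity E = (dD/dP_x)·(P_x/D) = -0.4675 × 138.4/523.5921 ≈ -0.12.
|E| < 1, so demand is inelastic at this price.

-0.12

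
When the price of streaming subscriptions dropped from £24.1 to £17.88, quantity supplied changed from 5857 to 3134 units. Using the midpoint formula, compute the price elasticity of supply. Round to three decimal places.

2.044

%ΔQ = (3134 − 5857)/[(5857 + 3134)/2] = -2723/4495.5 ≈ -0.6057.
%Δp = (17.88 − 24.1)/[(24.1 + 17.88)/2] = -6.22/20.99 ≈ -0.2963.
Arc elasticity E = %ΔQ/%Δp ≈ -0.6057/-0.2963 ≈ 2.044.
|E| > 1: supply is elastic over this range.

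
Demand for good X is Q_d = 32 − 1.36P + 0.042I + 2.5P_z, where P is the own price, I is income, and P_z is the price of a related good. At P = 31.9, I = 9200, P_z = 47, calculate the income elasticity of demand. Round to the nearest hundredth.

0.78

Substituting, Q_d = 32 − 1.36(31.9) + 0.042(9200) + 2.5(47) = 32 − 43.384 + 386.4 + 117.5 = 492.516.
∂Q_d/∂I = +0.042, so E_I = 0.042·(9200/492.516) ≈ 0.78.
E_I ∈ (0,1): normal good (necessity).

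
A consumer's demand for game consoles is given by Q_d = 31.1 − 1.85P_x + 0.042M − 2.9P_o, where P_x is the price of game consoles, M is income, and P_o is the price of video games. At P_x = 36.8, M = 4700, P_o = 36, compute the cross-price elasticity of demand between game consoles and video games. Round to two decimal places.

-1.86

Substituting, Q_d = 31.1 − 1.85(36.8) + 0.042(4700) − 2.9(36) = 31.1 − 68.08 + 197.4 − 104.4 = 56.02.
∂Q_d/∂P_o = −2.9, so E_xy = -2.9·(36/56.02) ≈ -1.86.
E_xy < 0: the goods are complements.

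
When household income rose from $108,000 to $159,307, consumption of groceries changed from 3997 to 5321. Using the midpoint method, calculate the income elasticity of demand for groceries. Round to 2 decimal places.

0.74

%ΔQ = (5321 − 3997)/[(3997+5321)/2] = 1324/4659 ≈ 0.2842.
%ΔY = (159,307 − 108,000)/[(108,000+159,307)/2] = 51307/133653.5 ≈ 0.3839.
E_I = %ΔQ/%ΔY ≈ 0.74.
E_I ∈ (0,1): normal good (necessity).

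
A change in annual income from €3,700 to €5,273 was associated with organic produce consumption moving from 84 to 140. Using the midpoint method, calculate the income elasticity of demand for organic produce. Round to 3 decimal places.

1.426

%ΔQ = (140 − 84)/[(84+140)/2] = 56/112 ≈ 0.5000.
%ΔI = (5,273 − 3,700)/[(3,700+5,273)/2] = 1573/4486.5 ≈ 0.3506.
E_I = %ΔQ/%ΔI ≈ 1.426.
E_I > 1: normal good (luxury).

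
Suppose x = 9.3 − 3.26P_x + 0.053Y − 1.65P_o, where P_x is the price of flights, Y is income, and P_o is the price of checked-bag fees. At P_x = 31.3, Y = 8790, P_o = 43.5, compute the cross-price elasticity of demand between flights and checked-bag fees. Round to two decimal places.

-0.24

Evaluating quantity at (P_x, Y, P_o) gives x = 9.3 − 3.26(31.3) + 0.053(8790) − 1.65(43.5) = 9.3 − 102.038 + 465.87 − 71.775 = 301.357.
∂x/∂P_o = −1.65, so E_xy = -1.65·(43.5/301.357) ≈ -0.24.
E_xy < 0: the goods are complements.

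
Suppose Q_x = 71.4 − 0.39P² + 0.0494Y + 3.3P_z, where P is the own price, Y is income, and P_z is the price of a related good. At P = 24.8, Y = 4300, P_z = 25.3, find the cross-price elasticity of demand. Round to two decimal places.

At the given point, Q_x = 71.4 − 0.39(24.8)² + 0.0494(4300) + 3.3(25.3) = 71.4 − 239.8656 + 212.42 + 83.49 = 127.4444.
∂Q_x/∂P_z = +3.3, so E_xy = 3.3·(25.3/127.4444) ≈ 0.66.
E_xy > 0: the goods are substitutes.

0.66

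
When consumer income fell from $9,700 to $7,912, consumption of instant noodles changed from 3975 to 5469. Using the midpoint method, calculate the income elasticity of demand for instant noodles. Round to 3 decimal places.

%ΔQ = (5469 − 3975)/[(3975+5469)/2] = 1494/4722 ≈ 0.3164.
%ΔI = (7,912 − 9,700)/[(9,700+7,912)/2] = -1788/8806 ≈ -0.2030.
E_I = %ΔQ/%ΔI ≈ -1.558.
E_I < 0: inferior good.

-1.558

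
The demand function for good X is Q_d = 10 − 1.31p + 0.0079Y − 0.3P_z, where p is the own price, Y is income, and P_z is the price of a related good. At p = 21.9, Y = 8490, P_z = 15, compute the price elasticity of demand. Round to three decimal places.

Q_d = 10 − 1.31(21.9) + 0.0079(8490) − 0.3(15) = 10 − 28.689 + 67.071 − 4.5 = 43.882.
∂Q_d/∂p = −1.31, so E_p = (−1.31)·(21.9/43.882) ≈ -0.654.
|E_p| < 1: demand is inelastic.

-0.654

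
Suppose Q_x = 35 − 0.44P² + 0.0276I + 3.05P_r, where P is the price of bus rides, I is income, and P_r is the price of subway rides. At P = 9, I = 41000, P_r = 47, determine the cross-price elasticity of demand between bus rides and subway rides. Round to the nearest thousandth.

Substituting, Q_x = 35 − 0.44(9)² + 0.0276(41000) + 3.05(47) = 35 − 35.64 + 1131.6 + 143.35 = 1274.31.
∂Q_x/∂P_r = +3.05, so E_xy = 3.05·(47/1274.31) ≈ 0.112.
E_xy > 0: the goods are substitutes.

0.112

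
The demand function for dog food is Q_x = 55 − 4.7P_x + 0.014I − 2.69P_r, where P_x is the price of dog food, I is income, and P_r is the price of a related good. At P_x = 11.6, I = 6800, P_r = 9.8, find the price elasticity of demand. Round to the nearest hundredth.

-0.79

First evaluate Q_x: 55 − 4.7(11.6) + 0.014(6800) − 2.69(9.8) = 55 − 54.52 + 95.2 − 26.362 = 69.318.
∂Q_x/∂P_x = −4.7, so E_p = (−4.7)·(11.6/69.318) ≈ -0.79.
|E_p| < 1: demand is inelastic.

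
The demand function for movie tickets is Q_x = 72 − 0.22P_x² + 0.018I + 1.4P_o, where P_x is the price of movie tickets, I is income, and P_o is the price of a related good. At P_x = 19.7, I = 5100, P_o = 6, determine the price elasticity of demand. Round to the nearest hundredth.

-1.97

Substituting, Q_x = 72 − 0.22(19.7)² + 0.018(5100) + 1.4(6) = 72 − 85.3798 + 91.8 + 8.4 = 86.8202.
∂Q_x/∂P_x = −2·0.22·P_x = -8.668, so E_p = -8.668·(19.7/86.8202) ≈ -1.97.
|E_p| > 1: demand is elastic.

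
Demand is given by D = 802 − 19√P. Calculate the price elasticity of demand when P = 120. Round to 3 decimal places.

At P = 120, D = 593.8654.
dD/dP = −19/(2√P) = −19/(2·10.9545).
Point elasticity E = (dD/dP)·(P/D) = -0.8672 × 120/593.8654 ≈ -0.175.
|E| < 1, so demand is inelastic at this price.

-0.175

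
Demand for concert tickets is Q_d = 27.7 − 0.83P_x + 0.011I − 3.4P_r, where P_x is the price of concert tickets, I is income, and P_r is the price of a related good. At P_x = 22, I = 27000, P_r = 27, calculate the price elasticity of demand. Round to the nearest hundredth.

Substituting, Q_d = 27.7 − 0.83(22) + 0.011(27000) − 3.4(27) = 27.7 − 18.26 + 297 − 91.8 = 214.64.
∂Q_d/∂P_x = −0.83, so E_p = (−0.83)·(22/214.64) ≈ -0.09.
|E_p| < 1: demand is inelastic.

-0.09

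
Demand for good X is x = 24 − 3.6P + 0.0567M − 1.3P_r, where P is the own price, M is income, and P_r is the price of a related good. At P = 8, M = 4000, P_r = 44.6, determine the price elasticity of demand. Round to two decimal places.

-0.18

Evaluating quantity at (P, M, P_r) gives x = 24 − 3.6(8) + 0.0567(4000) − 1.3(44.6) = 24 − 28.8 + 226.8 − 57.98 = 164.02.
∂x/∂P = −3.6, so E_p = (−3.6)·(8/164.02) ≈ -0.18.
|E_p| < 1: demand is inelastic.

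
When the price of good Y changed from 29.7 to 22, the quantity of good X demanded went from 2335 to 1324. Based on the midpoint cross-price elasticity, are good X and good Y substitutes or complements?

%ΔQ_x = (1324 − 2335)/[(2335+1324)/2] = -1011/1829.5 ≈ -0.5526.
%ΔP_y = (22 − 29.7)/[(29.7+22)/2] ≈ -0.2979.
E_xy = -0.5526/-0.2979 ≈ 1.855.
E_xy > 0, so the goods are substitutes.

substitutes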